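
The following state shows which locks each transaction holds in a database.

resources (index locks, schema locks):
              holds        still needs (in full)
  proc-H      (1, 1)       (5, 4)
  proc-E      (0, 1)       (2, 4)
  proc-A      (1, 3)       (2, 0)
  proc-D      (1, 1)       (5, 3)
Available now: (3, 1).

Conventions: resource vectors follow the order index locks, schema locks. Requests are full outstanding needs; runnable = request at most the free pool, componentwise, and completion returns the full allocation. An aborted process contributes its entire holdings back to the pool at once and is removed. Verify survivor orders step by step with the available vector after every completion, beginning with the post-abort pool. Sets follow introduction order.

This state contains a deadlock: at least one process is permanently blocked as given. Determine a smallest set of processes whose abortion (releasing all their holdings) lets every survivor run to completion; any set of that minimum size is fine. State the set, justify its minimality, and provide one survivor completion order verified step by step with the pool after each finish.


The answer: abort proc-D.
Key observation: aborting proc-D returns (1, 1), and proc-H — hopeless before — runs at step 2 with the returned capacity in the pool.
Why nothing smaller works: aborting no one leaves the state deadlocked as given.
The survivors complete as proc-A, proc-H, proc-E. Walking it through (starting from the post-abort pool):
  pool = (4, 2)
  proc-A needs (2, 0) <= (4, 2) -> finishes; pool += (1, 3) = (5, 5)
  proc-H needs (5, 4) <= (5, 5) -> finishes; pool += (1, 1) = (6, 6)
  proc-E needs (2, 4) <= (6, 6) -> finishes; pool += (0, 1) = (6, 7)


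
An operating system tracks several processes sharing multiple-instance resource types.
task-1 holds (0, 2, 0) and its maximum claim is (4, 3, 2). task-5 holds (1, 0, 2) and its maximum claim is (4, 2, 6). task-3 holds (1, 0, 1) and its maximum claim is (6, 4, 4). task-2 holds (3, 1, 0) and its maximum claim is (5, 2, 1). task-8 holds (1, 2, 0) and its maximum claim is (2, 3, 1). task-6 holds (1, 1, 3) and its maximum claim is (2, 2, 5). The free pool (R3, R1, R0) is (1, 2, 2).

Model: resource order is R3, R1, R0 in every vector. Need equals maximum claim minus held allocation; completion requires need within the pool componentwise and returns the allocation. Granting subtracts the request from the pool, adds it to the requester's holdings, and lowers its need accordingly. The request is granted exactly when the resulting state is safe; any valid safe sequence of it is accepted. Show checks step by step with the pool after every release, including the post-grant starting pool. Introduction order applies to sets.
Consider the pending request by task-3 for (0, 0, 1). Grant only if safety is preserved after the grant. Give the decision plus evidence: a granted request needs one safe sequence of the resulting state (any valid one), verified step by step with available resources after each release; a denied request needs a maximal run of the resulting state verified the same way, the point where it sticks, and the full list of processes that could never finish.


DENY — the pretend-granted state is unsafe.
Key observation: R0 is the bottleneck — with task-8, task-2 done the pool holds (5, 5, 1), short of every remaining need.
After a pretend grant, a maximal execution: task-8, task-2 — then nothing else fits. Check, step by step:
  pool = (1, 2, 1)
  task-8 needs (1, 1, 1) <= (1, 2, 1) -> finishes; pool += (1, 2, 0) = (2, 4, 1)
  task-2 needs (2, 1, 1) <= (2, 4, 1) -> finishes; pool += (3, 1, 0) = (5, 5, 1)
  blocked: task-1 wants (4, 1, 2), pool (5, 5, 1) — not enough R0
  blocked: task-5 wants (3, 2, 4), pool (5, 5, 1) — not enough R0
  blocked: task-3 wants (5, 4, 2), pool (5, 5, 1) — not enough R0
  blocked: task-6 wants (1, 1, 2), pool (5, 5, 1) — not enough R0
Had the request been granted, task-1, task-5, task-3 and task-6 could never finish.


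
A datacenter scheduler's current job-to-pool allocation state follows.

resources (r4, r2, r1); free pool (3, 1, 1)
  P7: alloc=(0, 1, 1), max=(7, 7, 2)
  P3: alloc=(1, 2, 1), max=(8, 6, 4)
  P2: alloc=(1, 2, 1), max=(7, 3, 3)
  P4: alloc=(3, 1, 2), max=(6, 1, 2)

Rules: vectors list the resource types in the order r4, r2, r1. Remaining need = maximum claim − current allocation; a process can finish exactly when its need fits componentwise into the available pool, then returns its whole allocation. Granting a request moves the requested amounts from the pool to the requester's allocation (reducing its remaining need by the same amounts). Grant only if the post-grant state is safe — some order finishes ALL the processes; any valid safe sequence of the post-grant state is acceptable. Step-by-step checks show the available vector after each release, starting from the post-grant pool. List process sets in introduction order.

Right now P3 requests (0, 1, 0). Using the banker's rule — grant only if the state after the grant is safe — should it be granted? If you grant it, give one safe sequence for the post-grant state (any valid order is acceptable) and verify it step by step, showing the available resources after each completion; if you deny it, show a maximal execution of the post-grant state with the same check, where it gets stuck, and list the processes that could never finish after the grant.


GRANT — the state after the grant stays safe, e.g. via P4, P2, P3, P7.
Key observation: with (3, 0, 1) left after the transfer, P4 can run at once — the state stays safe.
Verifying the post-grant state step by step:
  pool = (3, 0, 1)
  P4: need (3, 0, 0) fits (3, 0, 1); releases (3, 1, 2), pool now (6, 1, 3)
  P2: need (6, 1, 2) fits (6, 1, 3); releases (1, 2, 1), pool now (7, 3, 4)
  P3: need (7, 3, 3) fits (7, 3, 4); releases (1, 3, 1), pool now (8, 6, 5)
  P7: need (7, 6, 1) fits (8, 6, 5); releases (0, 1, 1), pool now (8, 7, 6)


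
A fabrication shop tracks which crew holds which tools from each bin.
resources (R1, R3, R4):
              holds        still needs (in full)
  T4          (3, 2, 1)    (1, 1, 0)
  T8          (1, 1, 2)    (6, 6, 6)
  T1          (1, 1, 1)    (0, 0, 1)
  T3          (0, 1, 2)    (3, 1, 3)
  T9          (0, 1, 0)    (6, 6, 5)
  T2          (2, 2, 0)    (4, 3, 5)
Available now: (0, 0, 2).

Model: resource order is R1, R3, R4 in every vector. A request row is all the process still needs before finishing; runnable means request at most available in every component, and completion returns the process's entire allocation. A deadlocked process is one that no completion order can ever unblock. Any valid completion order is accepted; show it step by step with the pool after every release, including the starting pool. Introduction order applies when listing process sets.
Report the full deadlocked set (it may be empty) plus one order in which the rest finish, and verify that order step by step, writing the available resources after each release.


Nothing here is deadlocked.
Key observation: T1 leads a chain of completions in which each release enables another process.
The rest can finish in the order T1, T4, T3, T2, T8, T9. Check, step by step:
  pool = (0, 0, 2)
  T1: need (0, 0, 1) fits (0, 0, 2); releases (1, 1, 1), pool now (1, 1, 3)
  T4: need (1, 1, 0) fits (1, 1, 3); releases (3, 2, 1), pool now (4, 3, 4)
  T3: need (3, 1, 3) fits (4, 3, 4); releases (0, 1, 2), pool now (4, 4, 6)
  T2: need (4, 3, 5) fits (4, 4, 6); releases (2, 2, 0), pool now (6, 6, 6)
  T8: need (6, 6, 6) fits (6, 6, 6); releases (1, 1, 2), pool now (7, 7, 8)
  T9: need (6, 6, 5) fits (7, 7, 8); releases (0, 1, 0), pool now (7, 8, 8)


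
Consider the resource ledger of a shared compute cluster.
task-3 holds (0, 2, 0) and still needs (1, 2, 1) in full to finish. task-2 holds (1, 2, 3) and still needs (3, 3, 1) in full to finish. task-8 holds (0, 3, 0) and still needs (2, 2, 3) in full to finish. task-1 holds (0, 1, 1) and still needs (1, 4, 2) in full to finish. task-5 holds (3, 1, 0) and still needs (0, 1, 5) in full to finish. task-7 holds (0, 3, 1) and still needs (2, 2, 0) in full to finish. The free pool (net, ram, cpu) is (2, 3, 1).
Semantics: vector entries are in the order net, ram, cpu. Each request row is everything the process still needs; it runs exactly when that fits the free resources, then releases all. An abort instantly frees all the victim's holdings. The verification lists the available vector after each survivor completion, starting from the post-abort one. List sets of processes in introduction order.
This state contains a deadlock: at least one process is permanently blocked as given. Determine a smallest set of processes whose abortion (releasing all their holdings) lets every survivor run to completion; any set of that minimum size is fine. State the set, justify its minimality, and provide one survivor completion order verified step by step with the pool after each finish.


Minimum abort set: task-5.
Key observation: before aborting task-5, task-2 was permanently blocked — no order could ever run it; afterwards it completes at step 2.
Minimality: the empty abort set fails — the state is deadlocked as it stands.
One survivor order: task-3, task-2, task-1, task-8, task-7. Walking it through (post-abort pool first):
  pool = (5, 4, 1)
  task-3 needs (1, 2, 1) <= (5, 4, 1) -> finishes; pool += (0, 2, 0) = (5, 6, 1)
  task-2 needs (3, 3, 1) <= (5, 6, 1) -> finishes; pool += (1, 2, 3) = (6, 8, 4)
  task-1 needs (1, 4, 2) <= (6, 8, 4) -> finishes; pool += (0, 1, 1) = (6, 9, 5)
  task-8 needs (2, 2, 3) <= (6, 9, 5) -> finishes; pool += (0, 3, 0) = (6, 12, 5)
  task-7 needs (2, 2, 0) <= (6, 12, 5) -> finishes; pool += (0, 3, 1) = (6, 15, 6)


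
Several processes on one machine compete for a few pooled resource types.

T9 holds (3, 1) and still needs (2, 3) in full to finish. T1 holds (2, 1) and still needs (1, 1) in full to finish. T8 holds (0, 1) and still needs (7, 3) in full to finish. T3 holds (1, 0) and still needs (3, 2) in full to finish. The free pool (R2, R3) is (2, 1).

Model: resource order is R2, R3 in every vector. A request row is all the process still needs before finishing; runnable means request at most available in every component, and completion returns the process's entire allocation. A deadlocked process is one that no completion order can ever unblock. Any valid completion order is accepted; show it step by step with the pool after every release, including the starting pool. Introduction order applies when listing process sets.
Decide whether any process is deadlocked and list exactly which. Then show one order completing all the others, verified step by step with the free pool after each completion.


Deadlocked: T9 and T8.
Key observation: no order helps: past T1, T3, the free pool tops out at (5, 2), below what each blocked process needs in R3.
One completion order for the rest: T1, T3. Check, step by step:
  pool = (2, 1)
  T1: need (1, 1) fits (2, 1); releases (2, 1), pool now (4, 2)
  T3: need (3, 2) fits (4, 2); releases (1, 0), pool now (5, 2)
The blocked processes can never fit:
  T9 still needs (2, 3) but only (5, 2) is free — short on R3
  T8 still needs (7, 3) but only (5, 2) is free — short on R2 and R3


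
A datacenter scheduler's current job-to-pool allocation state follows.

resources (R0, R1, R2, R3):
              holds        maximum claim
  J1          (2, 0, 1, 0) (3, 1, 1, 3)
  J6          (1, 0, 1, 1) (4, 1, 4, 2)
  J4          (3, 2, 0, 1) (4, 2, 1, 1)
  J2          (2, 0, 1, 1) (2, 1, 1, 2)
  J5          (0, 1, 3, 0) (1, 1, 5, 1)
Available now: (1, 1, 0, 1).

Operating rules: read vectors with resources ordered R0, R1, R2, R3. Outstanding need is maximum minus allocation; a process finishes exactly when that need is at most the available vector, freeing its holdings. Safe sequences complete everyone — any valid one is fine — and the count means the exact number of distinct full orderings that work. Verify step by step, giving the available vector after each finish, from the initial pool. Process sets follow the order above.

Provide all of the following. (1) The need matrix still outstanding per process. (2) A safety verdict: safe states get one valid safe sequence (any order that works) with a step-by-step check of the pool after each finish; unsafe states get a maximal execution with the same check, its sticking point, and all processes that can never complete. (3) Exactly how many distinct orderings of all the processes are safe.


(1) Need matrix, components ordered R0, R1, R2, R3:
  J1: (1, 1, 0, 3)
  J6: (3, 1, 3, 1)
  J4: (1, 0, 1, 0)
  J2: (0, 1, 0, 1)
  J5: (1, 0, 2, 1)
(2) SAFE. One safe sequence: J2, J4, J1, J5, J6.
Key observation: J2 marks the first exact bind of the order: its need (0, 1, 0, 1) fits the free (1, 1, 0, 1) with zero slack on a requested resource.
Step-by-step check:
  pool = (1, 1, 0, 1)
  run J2 (needs (0, 1, 0, 1), free (1, 1, 0, 1)); after release of (2, 0, 1, 1) the pool is (3, 1, 1, 2)
  run J4 (needs (1, 0, 1, 0), free (3, 1, 1, 2)); after release of (3, 2, 0, 1) the pool is (6, 3, 1, 3)
  run J1 (needs (1, 1, 0, 3), free (6, 3, 1, 3)); after release of (2, 0, 1, 0) the pool is (8, 3, 2, 3)
  run J5 (needs (1, 0, 2, 1), free (8, 3, 2, 3)); after release of (0, 1, 3, 0) the pool is (8, 4, 5, 3)
  run J6 (needs (3, 1, 3, 1), free (8, 4, 5, 3)); after release of (1, 0, 1, 1) the pool is (9, 4, 6, 4)
(3) The exact count: 1 of the possible complete orderings is a safe sequence.


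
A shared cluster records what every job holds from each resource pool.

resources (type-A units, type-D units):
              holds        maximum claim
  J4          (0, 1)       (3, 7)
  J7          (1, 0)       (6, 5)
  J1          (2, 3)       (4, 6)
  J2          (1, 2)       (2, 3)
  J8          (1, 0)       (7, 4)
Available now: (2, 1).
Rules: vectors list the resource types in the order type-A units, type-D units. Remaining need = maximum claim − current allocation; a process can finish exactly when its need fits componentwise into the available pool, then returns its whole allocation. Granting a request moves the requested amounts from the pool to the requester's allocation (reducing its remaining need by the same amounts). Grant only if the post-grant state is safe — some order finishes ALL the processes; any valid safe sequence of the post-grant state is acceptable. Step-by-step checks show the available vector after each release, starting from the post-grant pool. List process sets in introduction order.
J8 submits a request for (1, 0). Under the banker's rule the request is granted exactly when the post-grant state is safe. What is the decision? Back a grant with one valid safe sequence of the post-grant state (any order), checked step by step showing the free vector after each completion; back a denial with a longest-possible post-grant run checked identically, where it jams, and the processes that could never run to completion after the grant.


DENY: after the grant no complete ordering would exist.
Key observation: once J2, J1, J4 finish, the pool peaks at (4, 7) — and every remaining process still needs more type-A units than that.
On the post-grant state, J2, J1, J4 is a maximal run — nothing extends it. Check, step by step:
  pool = (1, 1)
  J2: need (1, 1) fits (1, 1); releases (1, 2), pool now (2, 3)
  J1: need (2, 3) fits (2, 3); releases (2, 3), pool now (4, 6)
  J4: need (3, 6) fits (4, 6); releases (0, 1), pool now (4, 7)
  J7 still needs (5, 5) but only (4, 7) is free — short on type-A units
  J8 still needs (5, 4) but only (4, 7) is free — short on type-A units
Processes that could never finish after the grant: J7 and J8.


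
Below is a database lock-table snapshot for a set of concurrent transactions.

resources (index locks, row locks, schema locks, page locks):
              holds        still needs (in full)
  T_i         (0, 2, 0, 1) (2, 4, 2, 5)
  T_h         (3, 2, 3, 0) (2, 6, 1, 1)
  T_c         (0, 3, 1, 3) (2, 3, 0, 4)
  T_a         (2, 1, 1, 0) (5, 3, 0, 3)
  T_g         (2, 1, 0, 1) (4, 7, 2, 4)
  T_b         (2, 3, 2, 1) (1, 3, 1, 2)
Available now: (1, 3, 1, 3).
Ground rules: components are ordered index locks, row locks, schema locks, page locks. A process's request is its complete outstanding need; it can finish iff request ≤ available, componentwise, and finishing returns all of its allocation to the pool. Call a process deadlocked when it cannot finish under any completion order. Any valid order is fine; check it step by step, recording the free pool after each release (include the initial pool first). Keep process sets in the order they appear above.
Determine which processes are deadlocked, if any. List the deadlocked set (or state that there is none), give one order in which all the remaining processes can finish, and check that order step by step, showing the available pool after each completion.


The deadlocked set is empty.
Key observation: T_b fits the free pool immediately, and its release cascades until everyone finishes.
A valid finishing order for the others: T_b, T_h, T_g, T_c, T_i, T_a. Verifying each step:
  pool = (1, 3, 1, 3)
  T_b: need (1, 3, 1, 2) fits (1, 3, 1, 3); releases (2, 3, 2, 1), pool now (3, 6, 3, 4)
  T_h: need (2, 6, 1, 1) fits (3, 6, 3, 4); releases (3, 2, 3, 0), pool now (6, 8, 6, 4)
  T_g: need (4, 7, 2, 4) fits (6, 8, 6, 4); releases (2, 1, 0, 1), pool now (8, 9, 6, 5)
  T_c: need (2, 3, 0, 4) fits (8, 9, 6, 5); releases (0, 3, 1, 3), pool now (8, 12, 7, 8)
  T_i: need (2, 4, 2, 5) fits (8, 12, 7, 8); releases (0, 2, 0, 1), pool now (8, 14, 7, 9)
  T_a: need (5, 3, 0, 3) fits (8, 14, 7, 9); releases (2, 1, 1, 0), pool now (10, 15, 8, 9)


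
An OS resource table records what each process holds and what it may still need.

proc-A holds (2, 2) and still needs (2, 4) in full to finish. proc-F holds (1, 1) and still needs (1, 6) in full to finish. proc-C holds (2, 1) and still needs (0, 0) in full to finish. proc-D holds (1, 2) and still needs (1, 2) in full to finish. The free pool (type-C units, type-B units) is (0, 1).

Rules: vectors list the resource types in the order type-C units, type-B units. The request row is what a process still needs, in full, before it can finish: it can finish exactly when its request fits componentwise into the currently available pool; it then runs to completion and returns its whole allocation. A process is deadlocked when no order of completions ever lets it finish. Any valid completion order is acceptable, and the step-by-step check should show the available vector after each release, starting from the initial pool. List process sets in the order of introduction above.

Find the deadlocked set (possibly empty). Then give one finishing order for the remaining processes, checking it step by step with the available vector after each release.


The deadlocked set is empty.
Key observation: the pool covers proc-C at once, and every later process fits after earlier releases.
A valid finishing order for the others: proc-C, proc-D, proc-A, proc-F. Walking it through:
  pool = (0, 1)
  run proc-C (needs (0, 0), free (0, 1)); after release of (2, 1) the pool is (2, 2)
  run proc-D (needs (1, 2), free (2, 2)); after release of (1, 2) the pool is (3, 4)
  run proc-A (needs (2, 4), free (3, 4)); after release of (2, 2) the pool is (5, 6)
  run proc-F (needs (1, 6), free (5, 6)); after release of (1, 1) the pool is (6, 7)


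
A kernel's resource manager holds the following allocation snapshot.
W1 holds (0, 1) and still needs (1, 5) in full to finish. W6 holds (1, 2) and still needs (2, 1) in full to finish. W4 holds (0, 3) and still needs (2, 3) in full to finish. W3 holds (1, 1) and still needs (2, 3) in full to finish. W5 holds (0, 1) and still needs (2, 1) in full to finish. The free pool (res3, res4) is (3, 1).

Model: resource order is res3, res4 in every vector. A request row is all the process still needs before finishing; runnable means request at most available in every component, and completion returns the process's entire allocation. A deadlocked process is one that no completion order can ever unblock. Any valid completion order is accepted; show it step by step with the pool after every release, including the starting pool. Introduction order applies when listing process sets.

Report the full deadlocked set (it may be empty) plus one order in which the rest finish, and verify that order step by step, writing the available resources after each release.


No process is deadlocked.
Key observation: no deadlock: W6 fits now, and the freed resources carry the rest through.
One completion order for the rest: W6, W5, W3, W4, W1. Check, step by step:
  pool = (3, 1)
  W6: need (2, 1) fits (3, 1); releases (1, 2), pool now (4, 3)
  W5: need (2, 1) fits (4, 3); releases (0, 1), pool now (4, 4)
  W3: need (2, 3) fits (4, 4); releases (1, 1), pool now (5, 5)
  W4: need (2, 3) fits (5, 5); releases (0, 3), pool now (5, 8)
  W1: need (1, 5) fits (5, 8); releases (0, 1), pool now (5, 9)


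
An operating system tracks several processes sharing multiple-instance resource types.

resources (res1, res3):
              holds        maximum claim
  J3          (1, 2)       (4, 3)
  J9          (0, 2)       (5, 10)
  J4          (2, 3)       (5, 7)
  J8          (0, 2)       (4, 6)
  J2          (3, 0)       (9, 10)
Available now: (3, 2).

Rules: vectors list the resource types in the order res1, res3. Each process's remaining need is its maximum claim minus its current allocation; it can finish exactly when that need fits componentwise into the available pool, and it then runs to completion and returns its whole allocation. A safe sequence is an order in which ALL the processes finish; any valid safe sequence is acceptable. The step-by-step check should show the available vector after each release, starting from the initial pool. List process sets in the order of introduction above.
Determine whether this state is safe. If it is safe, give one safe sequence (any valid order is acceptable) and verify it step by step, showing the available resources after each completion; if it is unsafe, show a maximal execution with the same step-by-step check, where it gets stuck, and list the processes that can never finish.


SAFE. One safe sequence: J3, J8, J4, J9, J2.
Key observation: at J3 the run first touches a limit — (3, 1) against (3, 2), exact on a resource it actually requests.
Check, step by step:
  pool = (3, 2)
  J3 needs (3, 1) <= (3, 2) -> finishes; pool += (1, 2) = (4, 4)
  J8 needs (4, 4) <= (4, 4) -> finishes; pool += (0, 2) = (4, 6)
  J4 needs (3, 4) <= (4, 6) -> finishes; pool += (2, 3) = (6, 9)
  J9 needs (5, 8) <= (6, 9) -> finishes; pool += (0, 2) = (6, 11)
  J2 needs (6, 10) <= (6, 11) -> finishes; pool += (3, 0) = (9, 11)


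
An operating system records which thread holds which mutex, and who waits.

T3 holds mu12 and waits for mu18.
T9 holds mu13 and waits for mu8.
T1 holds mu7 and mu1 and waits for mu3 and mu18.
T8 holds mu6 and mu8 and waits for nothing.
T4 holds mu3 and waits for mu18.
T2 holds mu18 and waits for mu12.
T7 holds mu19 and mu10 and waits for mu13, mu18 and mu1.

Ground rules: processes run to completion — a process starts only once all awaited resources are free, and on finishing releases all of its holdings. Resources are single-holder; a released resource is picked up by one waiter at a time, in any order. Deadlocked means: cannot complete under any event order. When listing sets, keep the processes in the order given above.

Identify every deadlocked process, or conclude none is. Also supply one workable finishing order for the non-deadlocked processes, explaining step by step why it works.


The deadlocked set is T3, T1, T4, T2 and T7.
Key observation: nobody on the ring T3 -> T2 -> T3 can start until another member finishes, which never happens; T1, T4 and T7 wait into the deadlock from upstream.
The rest can finish in the order T8, T9.
Check, step by step:
  run T8 (it waits on nothing); releases mu6 and mu8
  T9 waits on mu8 — all released -> runs and releases mu13


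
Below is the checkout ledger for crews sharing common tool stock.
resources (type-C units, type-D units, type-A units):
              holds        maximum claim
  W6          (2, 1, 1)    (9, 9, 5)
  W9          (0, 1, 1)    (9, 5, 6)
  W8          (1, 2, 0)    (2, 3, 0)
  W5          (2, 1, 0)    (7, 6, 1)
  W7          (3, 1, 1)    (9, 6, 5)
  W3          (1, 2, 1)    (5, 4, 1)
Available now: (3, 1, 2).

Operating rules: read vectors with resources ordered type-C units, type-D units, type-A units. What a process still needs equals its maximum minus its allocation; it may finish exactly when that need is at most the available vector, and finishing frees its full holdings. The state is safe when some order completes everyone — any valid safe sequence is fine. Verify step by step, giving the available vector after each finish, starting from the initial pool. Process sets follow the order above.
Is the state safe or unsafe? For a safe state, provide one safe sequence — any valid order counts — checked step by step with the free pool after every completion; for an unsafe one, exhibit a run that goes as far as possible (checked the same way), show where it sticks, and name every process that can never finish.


The state is UNSAFE.
Key observation: W8, W3, W5 can finish, but then (7, 6, 3) is all there is, and the blocked group's type-A units demands exceed it.
The run W8, W3, W5 cannot be extended any further. Check, step by step:
  pool = (3, 1, 2)
  run W8 (needs (1, 1, 0), free (3, 1, 2)); after release of (1, 2, 0) the pool is (4, 3, 2)
  run W3 (needs (4, 2, 0), free (4, 3, 2)); after release of (1, 2, 1) the pool is (5, 5, 3)
  run W5 (needs (5, 5, 1), free (5, 5, 3)); after release of (2, 1, 0) the pool is (7, 6, 3)
  W6 still needs (7, 8, 4) but only (7, 6, 3) is free — short on type-D units and type-A units
  W9 still needs (9, 4, 5) but only (7, 6, 3) is free — short on type-C units and type-A units
  W7 still needs (6, 5, 4) but only (7, 6, 3) is free — short on type-A units
Processes that can never finish: W6, W9 and W7.


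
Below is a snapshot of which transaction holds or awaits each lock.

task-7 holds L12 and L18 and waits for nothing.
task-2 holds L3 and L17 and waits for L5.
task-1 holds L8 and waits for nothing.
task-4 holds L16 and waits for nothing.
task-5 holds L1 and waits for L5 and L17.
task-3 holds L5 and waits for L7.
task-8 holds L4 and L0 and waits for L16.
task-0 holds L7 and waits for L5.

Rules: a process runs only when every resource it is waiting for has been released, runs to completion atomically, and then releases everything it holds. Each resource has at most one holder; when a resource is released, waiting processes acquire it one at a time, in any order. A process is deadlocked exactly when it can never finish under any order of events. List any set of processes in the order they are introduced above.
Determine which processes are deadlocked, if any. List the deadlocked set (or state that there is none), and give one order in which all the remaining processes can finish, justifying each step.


Deadlocked set: task-2, task-5, task-3 and task-0.
Key observation: the loop task-3 -> task-0 -> task-3 blocks itself forever; task-2 and task-5 wait into the deadlock from upstream.
The rest can finish in the order task-7, task-4, task-8, task-1.
Verifying each step:
  run task-7 (it waits on nothing); releases L12 and L18
  run task-4 (it waits on nothing); releases L16
  run task-8 (all its waits — L16 — are resolved); releases L4 and L0
  run task-1 (it waits on nothing); releases L8


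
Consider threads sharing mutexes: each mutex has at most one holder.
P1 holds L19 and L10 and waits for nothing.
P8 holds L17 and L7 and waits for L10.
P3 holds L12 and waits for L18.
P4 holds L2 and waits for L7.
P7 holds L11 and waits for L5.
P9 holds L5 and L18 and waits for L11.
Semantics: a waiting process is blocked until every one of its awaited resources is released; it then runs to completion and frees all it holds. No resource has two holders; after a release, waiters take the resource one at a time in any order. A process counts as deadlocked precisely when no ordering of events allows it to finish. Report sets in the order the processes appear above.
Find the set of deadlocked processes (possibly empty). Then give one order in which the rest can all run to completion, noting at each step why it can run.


Deadlocked set: P3, P7 and P9.
Key observation: the loop P9 -> P7 -> P9 blocks itself forever; P3 waits into the deadlock from upstream.
One completion order for the rest: P1, P8, P4.
Walking it through:
  run P1 (it waits on nothing); releases L19 and L10
  P8 waits on L10 — all released -> runs and releases L17 and L7
  P4 waits on L7 — all released -> runs and releases L2


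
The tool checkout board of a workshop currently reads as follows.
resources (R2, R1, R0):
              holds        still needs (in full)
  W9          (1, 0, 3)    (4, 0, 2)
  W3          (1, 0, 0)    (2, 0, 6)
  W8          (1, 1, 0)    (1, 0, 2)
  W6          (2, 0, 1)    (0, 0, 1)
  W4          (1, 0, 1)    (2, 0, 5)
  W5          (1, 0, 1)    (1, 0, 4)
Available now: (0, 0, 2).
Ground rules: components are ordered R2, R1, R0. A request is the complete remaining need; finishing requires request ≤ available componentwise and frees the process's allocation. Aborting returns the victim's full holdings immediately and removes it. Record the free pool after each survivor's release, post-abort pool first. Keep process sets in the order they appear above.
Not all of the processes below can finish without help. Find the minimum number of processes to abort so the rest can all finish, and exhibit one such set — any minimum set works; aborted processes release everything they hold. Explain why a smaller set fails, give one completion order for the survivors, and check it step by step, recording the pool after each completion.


Abort W3.
Key observation: the returned (1, 0, 0) from W3 is what brings W9 — unrunnable before, under any order — into play at step 3.
Why nothing smaller works: aborting no one leaves the state deadlocked as given.
One survivor order: W8, W6, W9, W4, W5. Check, step by step (post-abort pool first):
  pool = (1, 0, 2)
  W8: need (1, 0, 2) fits (1, 0, 2); releases (1, 1, 0), pool now (2, 1, 2)
  W6: need (0, 0, 1) fits (2, 1, 2); releases (2, 0, 1), pool now (4, 1, 3)
  W9: need (4, 0, 2) fits (4, 1, 3); releases (1, 0, 3), pool now (5, 1, 6)
  W4: need (2, 0, 5) fits (5, 1, 6); releases (1, 0, 1), pool now (6, 1, 7)
  W5: need (1, 0, 4) fits (6, 1, 7); releases (1, 0, 1), pool now (7, 1, 8)


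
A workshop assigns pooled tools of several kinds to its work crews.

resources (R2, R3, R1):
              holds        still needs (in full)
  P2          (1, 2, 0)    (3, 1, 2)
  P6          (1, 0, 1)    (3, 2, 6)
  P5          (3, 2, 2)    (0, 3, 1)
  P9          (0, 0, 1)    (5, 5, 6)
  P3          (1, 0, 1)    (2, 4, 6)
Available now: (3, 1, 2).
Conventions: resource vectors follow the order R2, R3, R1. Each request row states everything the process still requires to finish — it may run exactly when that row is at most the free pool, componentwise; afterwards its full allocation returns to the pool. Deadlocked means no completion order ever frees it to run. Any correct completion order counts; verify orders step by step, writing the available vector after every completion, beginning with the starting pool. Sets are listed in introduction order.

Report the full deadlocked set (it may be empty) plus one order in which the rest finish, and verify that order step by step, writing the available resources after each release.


Deadlocked: P6, P9 and P3.
Key observation: after P2, P5 complete, (7, 5, 4) is the best the pool ever gets, yet each leftover process wants more R1.
A valid finishing order for the others: P2, P5. Step-by-step check:
  pool = (3, 1, 2)
  run P2 (needs (3, 1, 2), free (3, 1, 2)); after release of (1, 2, 0) the pool is (4, 3, 2)
  run P5 (needs (0, 3, 1), free (4, 3, 2)); after release of (3, 2, 2) the pool is (7, 5, 4)
The blocked processes can never fit:
  P6 still needs (3, 2, 6) but only (7, 5, 4) is free — short on R1
  P9 still needs (5, 5, 6) but only (7, 5, 4) is free — short on R1
  P3 still needs (2, 4, 6) but only (7, 5, 4) is free — short on R1


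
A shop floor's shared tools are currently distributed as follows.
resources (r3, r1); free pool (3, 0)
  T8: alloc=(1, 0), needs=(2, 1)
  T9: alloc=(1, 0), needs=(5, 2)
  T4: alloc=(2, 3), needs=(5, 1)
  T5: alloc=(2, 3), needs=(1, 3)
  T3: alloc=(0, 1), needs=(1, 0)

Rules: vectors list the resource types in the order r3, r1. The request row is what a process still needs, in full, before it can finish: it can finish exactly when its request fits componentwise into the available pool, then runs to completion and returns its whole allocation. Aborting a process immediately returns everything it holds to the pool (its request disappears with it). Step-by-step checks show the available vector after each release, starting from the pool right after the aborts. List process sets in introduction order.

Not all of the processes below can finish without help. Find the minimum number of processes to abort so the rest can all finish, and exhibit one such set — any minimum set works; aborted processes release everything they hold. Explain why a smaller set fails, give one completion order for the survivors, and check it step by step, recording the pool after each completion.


Minimum abort set: T5.
Key observation: T9 could never have finished before the abort; with (2, 3) returned by T5, it fits at step 1.
Minimality: the empty abort set fails — the state is deadlocked as it stands.
Survivors finish in the order: T9, T8, T4, T3. Walking it through (pool after the aborts first):
  pool = (5, 3)
  T9 needs (5, 2) <= (5, 3) -> finishes; pool += (1, 0) = (6, 3)
  T8 needs (2, 1) <= (6, 3) -> finishes; pool += (1, 0) = (7, 3)
  T4 needs (5, 1) <= (7, 3) -> finishes; pool += (2, 3) = (9, 6)
  T3 needs (1, 0) <= (9, 6) -> finishes; pool += (0, 1) = (9, 7)


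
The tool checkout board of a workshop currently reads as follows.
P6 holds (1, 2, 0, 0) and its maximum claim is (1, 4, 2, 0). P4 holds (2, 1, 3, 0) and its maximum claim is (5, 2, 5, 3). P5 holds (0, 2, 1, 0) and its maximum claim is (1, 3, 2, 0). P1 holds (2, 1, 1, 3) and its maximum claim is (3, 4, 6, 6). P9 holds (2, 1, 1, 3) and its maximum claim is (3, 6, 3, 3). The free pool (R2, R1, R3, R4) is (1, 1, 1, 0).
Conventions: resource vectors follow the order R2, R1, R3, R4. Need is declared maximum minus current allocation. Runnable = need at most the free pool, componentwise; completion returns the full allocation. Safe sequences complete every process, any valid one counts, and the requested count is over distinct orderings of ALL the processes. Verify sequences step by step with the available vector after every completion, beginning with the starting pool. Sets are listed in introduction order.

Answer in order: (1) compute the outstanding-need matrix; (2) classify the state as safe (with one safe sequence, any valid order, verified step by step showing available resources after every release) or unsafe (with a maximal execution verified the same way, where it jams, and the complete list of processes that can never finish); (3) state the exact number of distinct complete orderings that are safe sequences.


(1) Outstanding need per process (order R2, R1, R3, R4):
  P6: (0, 2, 2, 0)
  P4: (3, 1, 2, 3)
  P5: (1, 1, 1, 0)
  P1: (1, 3, 5, 3)
  P9: (1, 5, 2, 0)
(2) SAFE, for example via the order P5, P6, P9, P4, P1.
Key observation: at P5 the run first touches a limit — (1, 1, 1, 0) against (1, 1, 1, 0), exact on a resource it actually requests.
Verifying each step:
  pool = (1, 1, 1, 0)
  run P5 (needs (1, 1, 1, 0), free (1, 1, 1, 0)); after release of (0, 2, 1, 0) the pool is (1, 3, 2, 0)
  run P6 (needs (0, 2, 2, 0), free (1, 3, 2, 0)); after release of (1, 2, 0, 0) the pool is (2, 5, 2, 0)
  run P9 (needs (1, 5, 2, 0), free (2, 5, 2, 0)); after release of (2, 1, 1, 3) the pool is (4, 6, 3, 3)
  run P4 (needs (3, 1, 2, 3), free (4, 6, 3, 3)); after release of (2, 1, 3, 0) the pool is (6, 7, 6, 3)
  run P1 (needs (1, 3, 5, 3), free (6, 7, 6, 3)); after release of (2, 1, 1, 3) the pool is (8, 8, 7, 6)
(3) The exact count: 1 of the possible complete orderings is a safe sequence.


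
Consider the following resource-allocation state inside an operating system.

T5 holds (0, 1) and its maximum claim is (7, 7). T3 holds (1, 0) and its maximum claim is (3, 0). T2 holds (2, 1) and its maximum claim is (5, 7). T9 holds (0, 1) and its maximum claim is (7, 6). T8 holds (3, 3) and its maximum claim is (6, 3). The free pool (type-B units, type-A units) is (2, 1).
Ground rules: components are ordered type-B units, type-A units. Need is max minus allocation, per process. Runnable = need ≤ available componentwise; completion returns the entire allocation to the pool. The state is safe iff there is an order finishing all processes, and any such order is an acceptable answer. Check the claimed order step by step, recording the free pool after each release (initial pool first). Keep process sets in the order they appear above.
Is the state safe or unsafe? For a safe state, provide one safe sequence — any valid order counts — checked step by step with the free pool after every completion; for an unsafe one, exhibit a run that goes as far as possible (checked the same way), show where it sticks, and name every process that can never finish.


UNSAFE — no complete ordering exists.
Key observation: no order helps: past T3, T8, the free pool tops out at (6, 4), below what each blocked process needs in type-A units.
The run T3, T8 cannot be extended any further. Walking it through:
  pool = (2, 1)
  T3: need (2, 0) fits (2, 1); releases (1, 0), pool now (3, 1)
  T8: need (3, 0) fits (3, 1); releases (3, 3), pool now (6, 4)
  T5 still needs (7, 6) but only (6, 4) is free — short on type-B units and type-A units
  T2 still needs (3, 6) but only (6, 4) is free — short on type-A units
  T9 still needs (7, 5) but only (6, 4) is free — short on type-B units and type-A units
Permanently blocked: T5, T2 and T9.


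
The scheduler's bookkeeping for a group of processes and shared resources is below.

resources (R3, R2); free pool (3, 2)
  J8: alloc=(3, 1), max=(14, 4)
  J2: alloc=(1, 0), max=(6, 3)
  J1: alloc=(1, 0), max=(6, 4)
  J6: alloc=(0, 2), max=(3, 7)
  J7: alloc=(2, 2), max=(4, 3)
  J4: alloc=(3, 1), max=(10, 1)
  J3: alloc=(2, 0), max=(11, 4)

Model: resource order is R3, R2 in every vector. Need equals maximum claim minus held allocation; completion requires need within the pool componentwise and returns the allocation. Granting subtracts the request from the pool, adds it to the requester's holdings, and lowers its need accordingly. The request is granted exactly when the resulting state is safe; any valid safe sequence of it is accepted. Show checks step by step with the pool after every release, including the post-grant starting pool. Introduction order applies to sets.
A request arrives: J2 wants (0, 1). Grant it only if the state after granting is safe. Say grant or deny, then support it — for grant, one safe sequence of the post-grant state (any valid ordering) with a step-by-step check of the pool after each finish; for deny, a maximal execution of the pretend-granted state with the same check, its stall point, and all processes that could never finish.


GRANT. The post-grant state is safe; one safe sequence: J7, J2, J1, J4, J3, J8, J6.
Key observation: granting shrinks the pool to (3, 1), yet J7 still fits and the chain goes through.
Check on the post-grant state, step by step:
  pool = (3, 1)
  J7 needs (2, 1) <= (3, 1) -> finishes; pool += (2, 2) = (5, 3)
  J2 needs (5, 2) <= (5, 3) -> finishes; pool += (1, 1) = (6, 4)
  J1 needs (5, 4) <= (6, 4) -> finishes; pool += (1, 0) = (7, 4)
  J4 needs (7, 0) <= (7, 4) -> finishes; pool += (3, 1) = (10, 5)
  J3 needs (9, 4) <= (10, 5) -> finishes; pool += (2, 0) = (12, 5)
  J8 needs (11, 3) <= (12, 5) -> finishes; pool += (3, 1) = (15, 6)
  J6 needs (3, 5) <= (15, 6) -> finishes; pool += (0, 2) = (15, 8)


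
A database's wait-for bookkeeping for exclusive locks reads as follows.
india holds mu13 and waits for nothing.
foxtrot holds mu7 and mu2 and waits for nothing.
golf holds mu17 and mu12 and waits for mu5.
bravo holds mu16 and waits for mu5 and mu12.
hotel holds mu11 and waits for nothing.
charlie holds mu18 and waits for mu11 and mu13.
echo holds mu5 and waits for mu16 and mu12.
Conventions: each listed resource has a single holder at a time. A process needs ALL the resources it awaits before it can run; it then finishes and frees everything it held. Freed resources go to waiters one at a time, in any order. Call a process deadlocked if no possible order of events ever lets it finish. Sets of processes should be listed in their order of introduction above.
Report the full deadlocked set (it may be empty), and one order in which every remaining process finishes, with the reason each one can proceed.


Deadlocked: golf, bravo and echo.
Key observation: nobody on the ring golf -> echo -> golf can start until another member finishes, which never happens; bravo is caught in further circular waits.
One completion order for the rest: india, hotel, charlie, foxtrot.
Verifying each step:
  india: no waits; runs immediately, freeing mu13
  hotel: no waits; runs immediately, freeing mu11
  charlie waits on mu11 and mu13 — all released -> runs and releases mu18
  foxtrot: no waits; runs immediately, freeing mu7 and mu2
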